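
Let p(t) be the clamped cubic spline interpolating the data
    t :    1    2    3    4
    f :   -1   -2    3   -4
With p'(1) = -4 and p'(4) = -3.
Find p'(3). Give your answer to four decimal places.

-1.8667

With σ_i denoting the second derivative at x_i, h_i = 1, 1, 1, and Δ_i = (y_(i+1) − y_i)/h_i = -1, 5, -7:
  1·σ_0 + 4·σ_1 + 1·σ_2 = 6(Δ_1 - Δ_0) = 36
  1·σ_1 + 4·σ_2 + 1·σ_3 = 6(Δ_2 - Δ_1) = -72
Clamped end conditions give two more equations: 2h_0·σ_0 + h_0·σ_1 = 6(Δ_0 - p'(1)) = 18 and h_2·σ_2 + 2h_2·σ_3 = 6(p'(4) - Δ_2) = 24.
Solving the tridiagonal system: σ_0 = 16/15, σ_1 = 238/15, σ_2 = -428/15, σ_3 = 394/15.
On [3, 4], p'(t) = b_2 + 2c_2·(t - 3) + 3d_2·(t - 3)² with b_2 = Δ_2 - h_2(2σ_2 + σ_3)/6 = -28/15, c_2 = σ_2/2 = -214/15, d_2 = (σ_3 - σ_2)/(6h_2) = 137/15. So p'(3) = -28/15.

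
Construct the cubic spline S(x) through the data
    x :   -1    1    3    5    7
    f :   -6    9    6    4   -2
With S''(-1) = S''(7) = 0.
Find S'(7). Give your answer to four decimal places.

-3.7321

Write M_i for S''(x_i). With h_i = 2, 2, 2, 2 and divided differences Δ_i = 15/2, -3/2, -1, -3, the continuity of S' gives the tridiagonal system
  2·M_0 + 8·M_1 + 2·M_2 = 6(Δ_1 - Δ_0) = -54
  2·M_1 + 8·M_2 + 2·M_3 = 6(Δ_2 - Δ_1) = 3
  2·M_2 + 8·M_3 + 2·M_4 = 6(Δ_3 - Δ_2) = -12
Natural end conditions: M_0 = M_4 = 0.
Forward elimination and back-substitution give M_0 = 0, M_1 = -417/56, M_2 = 39/14, M_3 = -123/56, M_4 = 0.
On [5, 7], S'(x) = b_3 + 2c_3·(x - 5) + 3d_3·(x - 5)² with b_3 = Δ_3 - h_3(2M_3 + M_4)/6 = -43/28, c_3 = M_3/2 = -123/112, d_3 = (M_4 - M_3)/(6h_3) = 41/224. So S'(7) = -209/56.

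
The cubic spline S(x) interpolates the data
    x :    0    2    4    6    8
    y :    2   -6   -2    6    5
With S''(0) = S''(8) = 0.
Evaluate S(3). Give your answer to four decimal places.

-5.3862

With M_i denoting the second derivative at x_i, h_i = 2, 2, 2, 2, and Δ_i = (y_(i+1) − y_i)/h_i = -4, 2, 4, -1/2:
  2·M_0 + 8·M_1 + 2·M_2 = 6(Δ_1 - Δ_0) = 36
  2·M_1 + 8·M_2 + 2·M_3 = 6(Δ_2 - Δ_1) = 12
  2·M_2 + 8·M_3 + 2·M_4 = 6(Δ_3 - Δ_2) = -27
Natural end conditions: M_0 = M_4 = 0.
Solving the tridiagonal system: M_0 = 0, M_1 = 465/112, M_2 = 39/28, M_3 = -417/112, M_4 = 0.
On [2, 4], S(x) = -6 - 69/56·(x - 2) + 465/224·(x - 2)² - 103/448·(x - 2)³.
With (x - 2) = 1: S(3) = -2413/448.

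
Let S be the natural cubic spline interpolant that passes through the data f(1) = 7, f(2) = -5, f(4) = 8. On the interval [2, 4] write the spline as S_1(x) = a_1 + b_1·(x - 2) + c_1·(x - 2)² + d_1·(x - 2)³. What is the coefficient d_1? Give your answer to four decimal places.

With σ_i denoting the second derivative at x_i, h_i = 1, 2, and Δ_i = (y_(i+1) − y_i)/h_i = -12, 13/2:
  1·σ_0 + 6·σ_1 + 2·σ_2 = 6(Δ_1 - Δ_0) = 111
Natural end conditions: σ_0 = σ_2 = 0.
Hence σ_0 = 0, σ_1 = 37/2, σ_2 = 0.
On [2, 4], with S_1(x) = a_1 + b_1·(x - 2) + c_1·(x - 2)² + d_1·(x - 2)³: c_1 = σ_1/2 = 37/4, d_1 = (σ_2 - σ_1)/(6h_1) = -37/24, b_1 = Δ_1 - h_1(2σ_1 + σ_2)/6 = -35/6.

-1.5417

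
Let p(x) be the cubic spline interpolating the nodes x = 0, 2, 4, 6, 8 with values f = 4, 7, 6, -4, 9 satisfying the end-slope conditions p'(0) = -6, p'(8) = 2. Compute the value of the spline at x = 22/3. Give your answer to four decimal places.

With σ_i denoting the second derivative at x_i, h_i = 2, 2, 2, 2, and Δ_i = (y_(i+1) − y_i)/h_i = 3/2, -1/2, -5, 13/2:
  2·σ_0 + 8·σ_1 + 2·σ_2 = 6(Δ_1 - Δ_0) = -12
  2·σ_1 + 8·σ_2 + 2·σ_3 = 6(Δ_2 - Δ_1) = -27
  2·σ_2 + 8·σ_3 + 2·σ_4 = 6(Δ_3 - Δ_2) = 69
Clamped end conditions give two more equations: 2h_0·σ_0 + h_0·σ_1 = 6(Δ_0 - p'(0)) = 45 and h_3·σ_3 + 2h_3·σ_4 = 6(p'(8) - Δ_3) = -27.
Forward elimination and back-substitution give σ_0 = 1441/112, σ_1 = -181/56, σ_2 = -95/16, σ_3 = 755/56, σ_4 = -1511/112.
On [6, 8], p(x) = -4 + 225/112·(x - 6) + 755/112·(x - 6)² - 1007/448·(x - 6)³.
With (x - 6) = 4/3: p(22/3) = 4033/756.

5.3347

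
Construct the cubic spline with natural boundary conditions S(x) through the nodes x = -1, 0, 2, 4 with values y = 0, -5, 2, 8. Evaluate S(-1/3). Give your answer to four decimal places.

-3.9141

Write M_i for S''(x_i). With h_i = 1, 2, 2 and divided differences Δ_i = -5, 7/2, 3, the continuity of S' gives the tridiagonal system
  1·M_0 + 6·M_1 + 2·M_2 = 6(Δ_1 - Δ_0) = 51
  2·M_1 + 8·M_2 + 2·M_3 = 6(Δ_2 - Δ_1) = -3
Natural end conditions: M_0 = M_3 = 0.
Hence M_0 = 0, M_1 = 207/22, M_2 = -30/11, M_3 = 0.
On [-1, 0], S(x) = 0 - 289/44·(x + 1) + 0·(x + 1)² + 69/44·(x + 1)³.
With (x + 1) = 2/3: S(-1/3) = -775/198.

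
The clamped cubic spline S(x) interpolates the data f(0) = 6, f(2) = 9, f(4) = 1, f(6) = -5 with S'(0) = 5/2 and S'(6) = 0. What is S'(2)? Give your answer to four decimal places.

Write m_i for S''(x_i). With h_i = 2, 2, 2 and divided differences Δ_i = 3/2, -4, -3, the continuity of S' gives the tridiagonal system
  2·m_0 + 8·m_1 + 2·m_2 = 6(Δ_1 - Δ_0) = -33
  2·m_1 + 8·m_2 + 2·m_3 = 6(Δ_2 - Δ_1) = 6
Clamped end conditions give two more equations: 2h_0·m_0 + h_0·m_1 = 6(Δ_0 - S'(0)) = -6 and h_2·m_2 + 2h_2·m_3 = 6(S'(6) - Δ_2) = 18.
Solving the tridiagonal system: m_0 = 23/30, m_1 = -68/15, m_2 = 13/15, m_3 = 61/15.
On [2, 4], S'(x) = b_1 + 2c_1·(x - 2) + 3d_1·(x - 2)² with b_1 = Δ_1 - h_1(2m_1 + m_2)/6 = -19/15, c_1 = m_1/2 = -34/15, d_1 = (m_2 - m_1)/(6h_1) = 9/20. So S'(2) = -19/15.

-1.2667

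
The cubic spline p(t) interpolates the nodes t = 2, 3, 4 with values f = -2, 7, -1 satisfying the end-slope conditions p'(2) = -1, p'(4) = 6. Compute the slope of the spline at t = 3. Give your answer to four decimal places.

With M_i denoting the second derivative at x_i, h_i = 1, 1, and Δ_i = (y_(i+1) − y_i)/h_i = 9, -8:
  1·M_0 + 4·M_1 + 1·M_2 = 6(Δ_1 - Δ_0) = -102
Clamped end conditions give two more equations: 2h_0·M_0 + h_0·M_1 = 6(Δ_0 - p'(2)) = 60 and h_1·M_1 + 2h_1·M_2 = 6(p'(4) - Δ_1) = 84.
Solving: M_0 = 59, M_1 = -58, M_2 = 71.
On [3, 4], p'(t) = b_1 + 2c_1·(t - 3) + 3d_1·(t - 3)² with b_1 = Δ_1 - h_1(2M_1 + M_2)/6 = -1/2, c_1 = M_1/2 = -29, d_1 = (M_2 - M_1)/(6h_1) = 43/2. So p'(3) = -1/2.

-0.5000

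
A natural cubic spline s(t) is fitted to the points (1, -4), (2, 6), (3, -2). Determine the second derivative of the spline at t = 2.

-27

Let σ_i = s''(x_i). Step sizes h_i = 1, 1; slopes of the chords Δ_i = (y_(i+1) - y_i)/h_i = 10, -8.
  1·σ_0 + 4·σ_1 + 1·σ_2 = 6(Δ_1 - Δ_0) = -108
Natural end conditions: σ_0 = σ_2 = 0.
Hence σ_0 = 0, σ_1 = -27, σ_2 = 0.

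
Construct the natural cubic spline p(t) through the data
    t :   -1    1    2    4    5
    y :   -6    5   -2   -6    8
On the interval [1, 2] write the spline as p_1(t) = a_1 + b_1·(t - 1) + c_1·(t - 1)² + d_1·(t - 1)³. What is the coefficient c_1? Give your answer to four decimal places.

-6.4194

With m_i denoting the second derivative at x_i, h_i = 2, 1, 2, 1, and Δ_i = (y_(i+1) − y_i)/h_i = 11/2, -7, -2, 14:
  2·m_0 + 6·m_1 + 1·m_2 = 6(Δ_1 - Δ_0) = -75
  1·m_1 + 6·m_2 + 2·m_3 = 6(Δ_2 - Δ_1) = 30
  2·m_2 + 6·m_3 + 1·m_4 = 6(Δ_3 - Δ_2) = 96
Natural end conditions: m_0 = m_4 = 0.
Solving: m_0 = 0, m_1 = -398/31, m_2 = 63/31, m_3 = 475/31, m_4 = 0.
On [1, 2], with p_1(t) = a_1 + b_1·(t - 1) + c_1·(t - 1)² + d_1·(t - 1)³: c_1 = m_1/2 = -199/31, d_1 = (m_2 - m_1)/(6h_1) = 461/186, b_1 = Δ_1 - h_1(2m_1 + m_2)/6 = -569/186.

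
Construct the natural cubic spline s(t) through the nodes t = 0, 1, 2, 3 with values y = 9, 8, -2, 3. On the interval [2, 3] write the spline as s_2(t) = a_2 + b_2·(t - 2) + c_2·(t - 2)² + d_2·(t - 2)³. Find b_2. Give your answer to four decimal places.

-4.2000

Put M_i = s'' at the i-th knot. Here h = (1, 1, 1) and Δ = (-1, -10, 5), so the interior equations h_(i-1)·M_(i-1) + 2(h_(i-1)+h_i)·M_i + h_i·M_(i+1) = 6(Δ_i − Δ_(i-1)) read
  1·M_0 + 4·M_1 + 1·M_2 = 6(Δ_1 - Δ_0) = -54
  1·M_1 + 4·M_2 + 1·M_3 = 6(Δ_2 - Δ_1) = 90
Natural end conditions: M_0 = M_3 = 0.
Solving: M_0 = 0, M_1 = -102/5, M_2 = 138/5, M_3 = 0.
On [2, 3], with s_2(t) = a_2 + b_2·(t - 2) + c_2·(t - 2)² + d_2·(t - 2)³: c_2 = M_2/2 = 69/5, d_2 = (M_3 - M_2)/(6h_2) = -23/5, b_2 = Δ_2 - h_2(2M_2 + M_3)/6 = -21/5.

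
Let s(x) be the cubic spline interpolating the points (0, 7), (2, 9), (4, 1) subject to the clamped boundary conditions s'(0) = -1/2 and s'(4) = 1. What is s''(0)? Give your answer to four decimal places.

6.3750

Let σ_i = s''(x_i). Step sizes h_i = 2, 2; slopes of the chords Δ_i = (y_(i+1) - y_i)/h_i = 1, -4.
  2·σ_0 + 8·σ_1 + 2·σ_2 = 6(Δ_1 - Δ_0) = -30
Clamped end conditions give two more equations: 2h_0·σ_0 + h_0·σ_1 = 6(Δ_0 - s'(0)) = 9 and h_1·σ_1 + 2h_1·σ_2 = 6(s'(4) - Δ_1) = 30.
Forward elimination and back-substitution give σ_0 = 51/8, σ_1 = -33/4, σ_2 = 93/8.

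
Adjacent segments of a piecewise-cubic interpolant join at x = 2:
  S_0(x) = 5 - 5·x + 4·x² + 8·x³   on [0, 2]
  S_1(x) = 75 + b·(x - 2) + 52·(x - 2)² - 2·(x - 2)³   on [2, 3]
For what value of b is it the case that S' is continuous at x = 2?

107

S_0'(x) = -5 + 8·x + 24·x², so S_0'(2) = 107. On the right, S_1'(2) = b, so b = 107.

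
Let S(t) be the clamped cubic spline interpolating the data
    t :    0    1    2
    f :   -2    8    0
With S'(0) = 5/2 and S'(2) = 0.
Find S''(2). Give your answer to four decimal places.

49.7500

Put M_i = S'' at the i-th knot. Here h = (1, 1) and Δ = (10, -8), so the interior equations h_(i-1)·M_(i-1) + 2(h_(i-1)+h_i)·M_i + h_i·M_(i+1) = 6(Δ_i − Δ_(i-1)) read
  1·M_0 + 4·M_1 + 1·M_2 = 6(Δ_1 - Δ_0) = -108
Clamped end conditions give two more equations: 2h_0·M_0 + h_0·M_1 = 6(Δ_0 - S'(0)) = 45 and h_1·M_1 + 2h_1·M_2 = 6(S'(2) - Δ_1) = 48.
Hence M_0 = 193/4, M_1 = -103/2, M_2 = 199/4.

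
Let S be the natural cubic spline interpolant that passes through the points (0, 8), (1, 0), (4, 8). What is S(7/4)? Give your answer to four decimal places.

Write m_i for S''(x_i). With h_i = 1, 3 and divided differences Δ_i = -8, 8/3, the continuity of S' gives the tridiagonal system
  1·m_0 + 8·m_1 + 3·m_2 = 6(Δ_1 - Δ_0) = 64
Natural end conditions: m_0 = m_2 = 0.
Solving the tridiagonal system: m_0 = 0, m_1 = 8, m_2 = 0.
On [1, 4], S(x) = 0 - 16/3·(x - 1) + 4·(x - 1)² - 4/9·(x - 1)³.
With (x - 1) = 3/4: S(7/4) = -31/16.

-1.9375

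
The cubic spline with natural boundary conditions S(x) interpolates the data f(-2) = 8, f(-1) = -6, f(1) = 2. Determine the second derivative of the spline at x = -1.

Write M_i for S''(x_i). With h_i = 1, 2 and divided differences Δ_i = -14, 4, the continuity of S' gives the tridiagonal system
  1·M_0 + 6·M_1 + 2·M_2 = 6(Δ_1 - Δ_0) = 108
Natural end conditions: M_0 = M_2 = 0.
Forward elimination and back-substitution give M_0 = 0, M_1 = 18, M_2 = 0.

18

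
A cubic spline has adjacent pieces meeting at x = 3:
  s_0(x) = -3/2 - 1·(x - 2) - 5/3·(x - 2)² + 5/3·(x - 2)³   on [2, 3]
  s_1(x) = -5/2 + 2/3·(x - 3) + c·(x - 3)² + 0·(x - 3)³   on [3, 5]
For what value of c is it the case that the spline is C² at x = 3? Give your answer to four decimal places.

s_0''(x) = -10/3 + 10·(x - 2), so s_0''(3) = 20/3. On the right, s_1''(3) = 2c, so c = 10/3.

3.3333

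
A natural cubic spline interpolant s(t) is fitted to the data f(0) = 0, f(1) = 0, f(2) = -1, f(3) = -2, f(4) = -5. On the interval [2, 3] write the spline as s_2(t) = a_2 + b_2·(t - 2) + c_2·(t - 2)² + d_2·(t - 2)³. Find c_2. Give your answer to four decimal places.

0.6429

Put M_i = s'' at the i-th knot. Here h = (1, 1, 1, 1) and Δ = (0, -1, -1, -3), so the interior equations h_(i-1)·M_(i-1) + 2(h_(i-1)+h_i)·M_i + h_i·M_(i+1) = 6(Δ_i − Δ_(i-1)) read
  1·M_0 + 4·M_1 + 1·M_2 = 6(Δ_1 - Δ_0) = -6
  1·M_1 + 4·M_2 + 1·M_3 = 6(Δ_2 - Δ_1) = 0
  1·M_2 + 4·M_3 + 1·M_4 = 6(Δ_3 - Δ_2) = -12
Natural end conditions: M_0 = M_4 = 0.
Solving the tridiagonal system: M_0 = 0, M_1 = -51/28, M_2 = 9/7, M_3 = -93/28, M_4 = 0.
On [2, 3], with s_2(t) = a_2 + b_2·(t - 2) + c_2·(t - 2)² + d_2·(t - 2)³: c_2 = M_2/2 = 9/14, d_2 = (M_3 - M_2)/(6h_2) = -43/56, b_2 = Δ_2 - h_2(2M_2 + M_3)/6 = -7/8.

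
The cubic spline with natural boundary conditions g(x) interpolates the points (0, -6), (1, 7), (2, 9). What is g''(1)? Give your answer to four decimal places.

Write M_i for g''(x_i). With h_i = 1, 1 and divided differences Δ_i = 13, 2, the continuity of g' gives the tridiagonal system
  1·M_0 + 4·M_1 + 1·M_2 = 6(Δ_1 - Δ_0) = -66
Natural end conditions: M_0 = M_2 = 0.
Solving the tridiagonal system: M_0 = 0, M_1 = -33/2, M_2 = 0.

-16.5000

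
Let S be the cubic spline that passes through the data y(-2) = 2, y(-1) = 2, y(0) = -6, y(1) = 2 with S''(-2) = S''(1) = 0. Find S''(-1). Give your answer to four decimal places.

-19.2000

Write σ_i for S''(x_i). With h_i = 1, 1, 1 and divided differences Δ_i = 0, -8, 8, the continuity of S' gives the tridiagonal system
  1·σ_0 + 4·σ_1 + 1·σ_2 = 6(Δ_1 - Δ_0) = -48
  1·σ_1 + 4·σ_2 + 1·σ_3 = 6(Δ_2 - Δ_1) = 96
Natural end conditions: σ_0 = σ_3 = 0.
Solving: σ_0 = 0, σ_1 = -96/5, σ_2 = 144/5, σ_3 = 0.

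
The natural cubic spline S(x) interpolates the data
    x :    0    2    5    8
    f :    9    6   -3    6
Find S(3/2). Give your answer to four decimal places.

7.1757

Put M_i = S'' at the i-th knot. Here h = (2, 3, 3) and Δ = (-3/2, -3, 3), so the interior equations h_(i-1)·M_(i-1) + 2(h_(i-1)+h_i)·M_i + h_i·M_(i+1) = 6(Δ_i − Δ_(i-1)) read
  2·M_0 + 10·M_1 + 3·M_2 = 6(Δ_1 - Δ_0) = -9
  3·M_1 + 12·M_2 + 3·M_3 = 6(Δ_2 - Δ_1) = 36
Natural end conditions: M_0 = M_3 = 0.
Solving: M_0 = 0, M_1 = -72/37, M_2 = 129/37, M_3 = 0.
On [0, 2], S(x) = 9 - 63/74·x + 0·x² - 6/37·x³.
With x = 3/2: S(3/2) = 531/74.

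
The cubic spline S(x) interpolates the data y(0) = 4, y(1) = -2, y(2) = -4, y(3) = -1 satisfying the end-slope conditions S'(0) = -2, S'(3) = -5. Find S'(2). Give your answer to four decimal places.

3.6000

Put σ_i = S'' at the i-th knot. Here h = (1, 1, 1) and Δ = (-6, -2, 3), so the interior equations h_(i-1)·σ_(i-1) + 2(h_(i-1)+h_i)·σ_i + h_i·σ_(i+1) = 6(Δ_i − Δ_(i-1)) read
  1·σ_0 + 4·σ_1 + 1·σ_2 = 6(Δ_1 - Δ_0) = 24
  1·σ_1 + 4·σ_2 + 1·σ_3 = 6(Δ_2 - Δ_1) = 30
Clamped end conditions give two more equations: 2h_0·σ_0 + h_0·σ_1 = 6(Δ_0 - S'(0)) = -24 and h_2·σ_2 + 2h_2·σ_3 = 6(S'(3) - Δ_2) = -48.
Solving the tridiagonal system: σ_0 = -76/5, σ_1 = 32/5, σ_2 = 68/5, σ_3 = -154/5.
On [2, 3], S'(x) = b_2 + 2c_2·(x - 2) + 3d_2·(x - 2)² with b_2 = Δ_2 - h_2(2σ_2 + σ_3)/6 = 18/5, c_2 = σ_2/2 = 34/5, d_2 = (σ_3 - σ_2)/(6h_2) = -37/5. So S'(2) = 18/5.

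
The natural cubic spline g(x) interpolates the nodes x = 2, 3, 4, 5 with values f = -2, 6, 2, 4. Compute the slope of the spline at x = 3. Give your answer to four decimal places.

With σ_i denoting the second derivative at x_i, h_i = 1, 1, 1, and Δ_i = (y_(i+1) − y_i)/h_i = 8, -4, 2:
  1·σ_0 + 4·σ_1 + 1·σ_2 = 6(Δ_1 - Δ_0) = -72
  1·σ_1 + 4·σ_2 + 1·σ_3 = 6(Δ_2 - Δ_1) = 36
Natural end conditions: σ_0 = σ_3 = 0.
Solving the tridiagonal system: σ_0 = 0, σ_1 = -108/5, σ_2 = 72/5, σ_3 = 0.
On [3, 4], g'(x) = b_1 + 2c_1·(x - 3) + 3d_1·(x - 3)² with b_1 = Δ_1 - h_1(2σ_1 + σ_2)/6 = 4/5, c_1 = σ_1/2 = -54/5, d_1 = (σ_2 - σ_1)/(6h_1) = 6. So g'(3) = 4/5.

0.8000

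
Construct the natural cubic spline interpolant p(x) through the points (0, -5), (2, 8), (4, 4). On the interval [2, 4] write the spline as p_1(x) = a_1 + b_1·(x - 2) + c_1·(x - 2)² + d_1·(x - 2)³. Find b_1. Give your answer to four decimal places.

Put σ_i = p'' at the i-th knot. Here h = (2, 2) and Δ = (13/2, -2), so the interior equations h_(i-1)·σ_(i-1) + 2(h_(i-1)+h_i)·σ_i + h_i·σ_(i+1) = 6(Δ_i − Δ_(i-1)) read
  2·σ_0 + 8·σ_1 + 2·σ_2 = 6(Δ_1 - Δ_0) = -51
Natural end conditions: σ_0 = σ_2 = 0.
Solving the tridiagonal system: σ_0 = 0, σ_1 = -51/8, σ_2 = 0.
On [2, 4], with p_1(x) = a_1 + b_1·(x - 2) + c_1·(x - 2)² + d_1·(x - 2)³: c_1 = σ_1/2 = -51/16, d_1 = (σ_2 - σ_1)/(6h_1) = 17/32, b_1 = Δ_1 - h_1(2σ_1 + σ_2)/6 = 9/4.

2.2500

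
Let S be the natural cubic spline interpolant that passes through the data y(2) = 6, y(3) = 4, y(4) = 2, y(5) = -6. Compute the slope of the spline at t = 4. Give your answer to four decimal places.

Put M_i = S'' at the i-th knot. Here h = (1, 1, 1) and Δ = (-2, -2, -8), so the interior equations h_(i-1)·M_(i-1) + 2(h_(i-1)+h_i)·M_i + h_i·M_(i+1) = 6(Δ_i − Δ_(i-1)) read
  1·M_0 + 4·M_1 + 1·M_2 = 6(Δ_1 - Δ_0) = 0
  1·M_1 + 4·M_2 + 1·M_3 = 6(Δ_2 - Δ_1) = -36
Natural end conditions: M_0 = M_3 = 0.
Hence M_0 = 0, M_1 = 12/5, M_2 = -48/5, M_3 = 0.
On [4, 5], S'(t) = b_2 + 2c_2·(t - 4) + 3d_2·(t - 4)² with b_2 = Δ_2 - h_2(2M_2 + M_3)/6 = -24/5, c_2 = M_2/2 = -24/5, d_2 = (M_3 - M_2)/(6h_2) = 8/5. So S'(4) = -24/5.

-4.8000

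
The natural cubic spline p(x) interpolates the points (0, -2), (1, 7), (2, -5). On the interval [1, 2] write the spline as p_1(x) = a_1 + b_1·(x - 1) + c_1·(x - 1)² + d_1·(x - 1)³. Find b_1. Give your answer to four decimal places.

-1.5000

Put σ_i = p'' at the i-th knot. Here h = (1, 1) and Δ = (9, -12), so the interior equations h_(i-1)·σ_(i-1) + 2(h_(i-1)+h_i)·σ_i + h_i·σ_(i+1) = 6(Δ_i − Δ_(i-1)) read
  1·σ_0 + 4·σ_1 + 1·σ_2 = 6(Δ_1 - Δ_0) = -126
Natural end conditions: σ_0 = σ_2 = 0.
Forward elimination and back-substitution give σ_0 = 0, σ_1 = -63/2, σ_2 = 0.
On [1, 2], with p_1(x) = a_1 + b_1·(x - 1) + c_1·(x - 1)² + d_1·(x - 1)³: c_1 = σ_1/2 = -63/4, d_1 = (σ_2 - σ_1)/(6h_1) = 21/4, b_1 = Δ_1 - h_1(2σ_1 + σ_2)/6 = -3/2.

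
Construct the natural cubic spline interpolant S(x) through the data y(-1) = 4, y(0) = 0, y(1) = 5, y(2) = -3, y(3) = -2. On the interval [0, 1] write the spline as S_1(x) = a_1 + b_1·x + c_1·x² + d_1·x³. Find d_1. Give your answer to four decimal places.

-8.5000

Let m_i = S''(x_i). Step sizes h_i = 1, 1, 1, 1; slopes of the chords Δ_i = (y_(i+1) - y_i)/h_i = -4, 5, -8, 1.
  1·m_0 + 4·m_1 + 1·m_2 = 6(Δ_1 - Δ_0) = 54
  1·m_1 + 4·m_2 + 1·m_3 = 6(Δ_2 - Δ_1) = -78
  1·m_2 + 4·m_3 + 1·m_4 = 6(Δ_3 - Δ_2) = 54
Natural end conditions: m_0 = m_4 = 0.
Hence m_0 = 0, m_1 = 21, m_2 = -30, m_3 = 21, m_4 = 0.
On [0, 1], with S_1(x) = a_1 + b_1·x + c_1·x² + d_1·x³: c_1 = m_1/2 = 21/2, d_1 = (m_2 - m_1)/(6h_1) = -17/2, b_1 = Δ_1 - h_1(2m_1 + m_2)/6 = 3.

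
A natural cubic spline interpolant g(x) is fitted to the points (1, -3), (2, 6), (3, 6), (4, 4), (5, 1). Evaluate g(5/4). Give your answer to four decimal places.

Let σ_i = g''(x_i). Step sizes h_i = 1, 1, 1, 1; slopes of the chords Δ_i = (y_(i+1) - y_i)/h_i = 9, 0, -2, -3.
  1·σ_0 + 4·σ_1 + 1·σ_2 = 6(Δ_1 - Δ_0) = -54
  1·σ_1 + 4·σ_2 + 1·σ_3 = 6(Δ_2 - Δ_1) = -12
  1·σ_2 + 4·σ_3 + 1·σ_4 = 6(Δ_3 - Δ_2) = -6
Natural end conditions: σ_0 = σ_4 = 0.
Forward elimination and back-substitution give σ_0 = 0, σ_1 = -96/7, σ_2 = 6/7, σ_3 = -12/7, σ_4 = 0.
On [1, 2], g(x) = -3 + 79/7·(x - 1) + 0·(x - 1)² - 16/7·(x - 1)³.
With (x - 1) = 1/4: g(5/4) = -3/14.

-0.2143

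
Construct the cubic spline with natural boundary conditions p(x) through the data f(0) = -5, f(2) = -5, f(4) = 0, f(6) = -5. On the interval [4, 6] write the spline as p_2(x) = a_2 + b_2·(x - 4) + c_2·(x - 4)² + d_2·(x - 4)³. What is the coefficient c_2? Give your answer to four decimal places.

Put σ_i = p'' at the i-th knot. Here h = (2, 2, 2) and Δ = (0, 5/2, -5/2), so the interior equations h_(i-1)·σ_(i-1) + 2(h_(i-1)+h_i)·σ_i + h_i·σ_(i+1) = 6(Δ_i − Δ_(i-1)) read
  2·σ_0 + 8·σ_1 + 2·σ_2 = 6(Δ_1 - Δ_0) = 15
  2·σ_1 + 8·σ_2 + 2·σ_3 = 6(Δ_2 - Δ_1) = -30
Natural end conditions: σ_0 = σ_3 = 0.
Forward elimination and back-substitution give σ_0 = 0, σ_1 = 3, σ_2 = -9/2, σ_3 = 0.
On [4, 6], with p_2(x) = a_2 + b_2·(x - 4) + c_2·(x - 4)² + d_2·(x - 4)³: c_2 = σ_2/2 = -9/4, d_2 = (σ_3 - σ_2)/(6h_2) = 3/8, b_2 = Δ_2 - h_2(2σ_2 + σ_3)/6 = 1/2.

-2.2500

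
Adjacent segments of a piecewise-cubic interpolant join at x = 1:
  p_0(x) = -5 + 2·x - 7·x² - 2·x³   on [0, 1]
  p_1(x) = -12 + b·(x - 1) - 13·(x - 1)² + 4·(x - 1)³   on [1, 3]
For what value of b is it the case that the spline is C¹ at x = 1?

p_0'(x) = 2 - 14·x - 6·x², so p_0'(1) = -18. On the right, p_1'(1) = b, so b = -18.

-18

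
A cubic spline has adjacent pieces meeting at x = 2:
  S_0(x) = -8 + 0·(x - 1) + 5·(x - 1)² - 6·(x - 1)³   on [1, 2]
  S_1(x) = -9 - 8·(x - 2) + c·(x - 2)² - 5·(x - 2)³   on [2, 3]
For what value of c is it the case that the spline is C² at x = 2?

-13

S_0''(x) = 10 - 36·(x - 1), so S_0''(2) = -26. On the right, S_1''(2) = 2c, so c = -13.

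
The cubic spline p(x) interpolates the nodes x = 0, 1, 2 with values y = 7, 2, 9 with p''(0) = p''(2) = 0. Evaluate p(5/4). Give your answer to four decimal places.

2.7656

Let M_i = p''(x_i). Step sizes h_i = 1, 1; slopes of the chords Δ_i = (y_(i+1) - y_i)/h_i = -5, 7.
  1·M_0 + 4·M_1 + 1·M_2 = 6(Δ_1 - Δ_0) = 72
Natural end conditions: M_0 = M_2 = 0.
Forward elimination and back-substitution give M_0 = 0, M_1 = 18, M_2 = 0.
On [1, 2], p(x) = 2 + 1·(x - 1) + 9·(x - 1)² - 3·(x - 1)³.
With (x - 1) = 1/4: p(5/4) = 177/64.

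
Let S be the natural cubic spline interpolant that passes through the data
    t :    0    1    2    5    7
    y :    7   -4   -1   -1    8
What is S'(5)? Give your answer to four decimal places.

Let m_i = S''(x_i). Step sizes h_i = 1, 1, 3, 2; slopes of the chords Δ_i = (y_(i+1) - y_i)/h_i = -11, 3, 0, 9/2.
  1·m_0 + 4·m_1 + 1·m_2 = 6(Δ_1 - Δ_0) = 84
  1·m_1 + 8·m_2 + 3·m_3 = 6(Δ_2 - Δ_1) = -18
  3·m_2 + 10·m_3 + 2·m_4 = 6(Δ_3 - Δ_2) = 27
Natural end conditions: m_0 = m_4 = 0.
Hence m_0 = 0, m_1 = 6225/274, m_2 = -942/137, m_3 = 1305/274, m_4 = 0.
On [5, 7], S'(t) = b_3 + 2c_3·(t - 5) + 3d_3·(t - 5)² with b_3 = Δ_3 - h_3(2m_3 + m_4)/6 = 363/274, c_3 = m_3/2 = 1305/548, d_3 = (m_4 - m_3)/(6h_3) = -435/1096. So S'(5) = 363/274.

1.3248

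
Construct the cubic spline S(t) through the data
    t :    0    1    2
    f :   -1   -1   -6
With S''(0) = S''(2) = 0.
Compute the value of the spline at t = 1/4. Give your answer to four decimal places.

Write M_i for S''(x_i). With h_i = 1, 1 and divided differences Δ_i = 0, -5, the continuity of S' gives the tridiagonal system
  1·M_0 + 4·M_1 + 1·M_2 = 6(Δ_1 - Δ_0) = -30
Natural end conditions: M_0 = M_2 = 0.
Forward elimination and back-substitution give M_0 = 0, M_1 = -15/2, M_2 = 0.
On [0, 1], S(t) = -1 + 5/4·t + 0·t² - 5/4·t³.
With t = 1/4: S(1/4) = -181/256.

-0.7070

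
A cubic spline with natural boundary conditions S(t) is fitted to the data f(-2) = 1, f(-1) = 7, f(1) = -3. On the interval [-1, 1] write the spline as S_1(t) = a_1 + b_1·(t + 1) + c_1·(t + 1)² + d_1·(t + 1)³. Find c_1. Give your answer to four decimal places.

-5.5000

Let M_i = S''(x_i). Step sizes h_i = 1, 2; slopes of the chords Δ_i = (y_(i+1) - y_i)/h_i = 6, -5.
  1·M_0 + 6·M_1 + 2·M_2 = 6(Δ_1 - Δ_0) = -66
Natural end conditions: M_0 = M_2 = 0.
Forward elimination and back-substitution give M_0 = 0, M_1 = -11, M_2 = 0.
On [-1, 1], with S_1(t) = a_1 + b_1·(t + 1) + c_1·(t + 1)² + d_1·(t + 1)³: c_1 = M_1/2 = -11/2, d_1 = (M_2 - M_1)/(6h_1) = 11/12, b_1 = Δ_1 - h_1(2M_1 + M_2)/6 = 7/3.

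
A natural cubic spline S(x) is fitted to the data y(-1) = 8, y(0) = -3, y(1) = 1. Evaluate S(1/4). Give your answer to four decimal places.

-3.2305

Write M_i for S''(x_i). With h_i = 1, 1 and divided differences Δ_i = -11, 4, the continuity of S' gives the tridiagonal system
  1·M_0 + 4·M_1 + 1·M_2 = 6(Δ_1 - Δ_0) = 90
Natural end conditions: M_0 = M_2 = 0.
Hence M_0 = 0, M_1 = 45/2, M_2 = 0.
On [0, 1], S(x) = -3 - 7/2·x + 45/4·x² - 15/4·x³.
With x = 1/4: S(1/4) = -827/256.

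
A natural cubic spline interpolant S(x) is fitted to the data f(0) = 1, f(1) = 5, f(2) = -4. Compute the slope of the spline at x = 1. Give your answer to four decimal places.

Put M_i = S'' at the i-th knot. Here h = (1, 1) and Δ = (4, -9), so the interior equations h_(i-1)·M_(i-1) + 2(h_(i-1)+h_i)·M_i + h_i·M_(i+1) = 6(Δ_i − Δ_(i-1)) read
  1·M_0 + 4·M_1 + 1·M_2 = 6(Δ_1 - Δ_0) = -78
Natural end conditions: M_0 = M_2 = 0.
Hence M_0 = 0, M_1 = -39/2, M_2 = 0.
On [1, 2], S'(x) = b_1 + 2c_1·(x - 1) + 3d_1·(x - 1)² with b_1 = Δ_1 - h_1(2M_1 + M_2)/6 = -5/2, c_1 = M_1/2 = -39/4, d_1 = (M_2 - M_1)/(6h_1) = 13/4. So S'(1) = -5/2.

-2.5000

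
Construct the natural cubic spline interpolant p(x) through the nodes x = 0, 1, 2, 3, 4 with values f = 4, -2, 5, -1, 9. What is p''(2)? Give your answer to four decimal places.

-34.7143

Write M_i for p''(x_i). With h_i = 1, 1, 1, 1 and divided differences Δ_i = -6, 7, -6, 10, the continuity of p' gives the tridiagonal system
  1·M_0 + 4·M_1 + 1·M_2 = 6(Δ_1 - Δ_0) = 78
  1·M_1 + 4·M_2 + 1·M_3 = 6(Δ_2 - Δ_1) = -78
  1·M_2 + 4·M_3 + 1·M_4 = 6(Δ_3 - Δ_2) = 96
Natural end conditions: M_0 = M_4 = 0.
Forward elimination and back-substitution give M_0 = 0, M_1 = 789/28, M_2 = -243/7, M_3 = 915/28, M_4 = 0.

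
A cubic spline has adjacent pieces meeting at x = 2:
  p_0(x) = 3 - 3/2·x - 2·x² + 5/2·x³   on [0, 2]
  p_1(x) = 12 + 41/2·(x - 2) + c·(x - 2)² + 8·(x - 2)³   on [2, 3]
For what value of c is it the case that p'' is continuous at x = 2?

p_0''(x) = -4 + 15·x, so p_0''(2) = 26. On the right, p_1''(2) = 2c, so c = 13.

13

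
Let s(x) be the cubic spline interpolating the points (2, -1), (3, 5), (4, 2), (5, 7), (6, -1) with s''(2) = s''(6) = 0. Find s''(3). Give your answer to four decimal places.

Let σ_i = s''(x_i). Step sizes h_i = 1, 1, 1, 1; slopes of the chords Δ_i = (y_(i+1) - y_i)/h_i = 6, -3, 5, -8.
  1·σ_0 + 4·σ_1 + 1·σ_2 = 6(Δ_1 - Δ_0) = -54
  1·σ_1 + 4·σ_2 + 1·σ_3 = 6(Δ_2 - Δ_1) = 48
  1·σ_2 + 4·σ_3 + 1·σ_4 = 6(Δ_3 - Δ_2) = -78
Natural end conditions: σ_0 = σ_4 = 0.
Solving: σ_0 = 0, σ_1 = -135/7, σ_2 = 162/7, σ_3 = -177/7, σ_4 = 0.

-19.2857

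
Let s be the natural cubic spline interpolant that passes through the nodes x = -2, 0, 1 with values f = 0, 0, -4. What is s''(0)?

-4

With m_i denoting the second derivative at x_i, h_i = 2, 1, and Δ_i = (y_(i+1) − y_i)/h_i = 0, -4:
  2·m_0 + 6·m_1 + 1·m_2 = 6(Δ_1 - Δ_0) = -24
Natural end conditions: m_0 = m_2 = 0.
Hence m_0 = 0, m_1 = -4, m_2 = 0.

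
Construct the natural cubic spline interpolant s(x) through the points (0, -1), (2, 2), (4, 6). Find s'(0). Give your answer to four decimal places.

Let m_i = s''(x_i). Step sizes h_i = 2, 2; slopes of the chords Δ_i = (y_(i+1) - y_i)/h_i = 3/2, 2.
  2·m_0 + 8·m_1 + 2·m_2 = 6(Δ_1 - Δ_0) = 3
Natural end conditions: m_0 = m_2 = 0.
Solving: m_0 = 0, m_1 = 3/8, m_2 = 0.
On [0, 2], s'(x) = b_0 + 2c_0·x + 3d_0·x² with b_0 = Δ_0 - h_0(2m_0 + m_1)/6 = 11/8, c_0 = m_0/2 = 0, d_0 = (m_1 - m_0)/(6h_0) = 1/32. So s'(0) = 11/8.

1.3750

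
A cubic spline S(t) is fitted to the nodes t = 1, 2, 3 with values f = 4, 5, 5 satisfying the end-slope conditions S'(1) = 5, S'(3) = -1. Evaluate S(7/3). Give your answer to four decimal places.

5.0370

With m_i denoting the second derivative at x_i, h_i = 1, 1, and Δ_i = (y_(i+1) − y_i)/h_i = 1, 0:
  1·m_0 + 4·m_1 + 1·m_2 = 6(Δ_1 - Δ_0) = -6
Clamped end conditions give two more equations: 2h_0·m_0 + h_0·m_1 = 6(Δ_0 - S'(1)) = -24 and h_1·m_1 + 2h_1·m_2 = 6(S'(3) - Δ_1) = -6.
Hence m_0 = -27/2, m_1 = 3, m_2 = -9/2.
On [2, 3], S(t) = 5 - 1/4·(t - 2) + 3/2·(t - 2)² - 5/4·(t - 2)³.
With (t - 2) = 1/3: S(7/3) = 136/27.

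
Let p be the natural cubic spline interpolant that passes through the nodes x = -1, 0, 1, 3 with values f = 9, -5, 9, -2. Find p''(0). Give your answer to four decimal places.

48.9130

Write m_i for p''(x_i). With h_i = 1, 1, 2 and divided differences Δ_i = -14, 14, -11/2, the continuity of p' gives the tridiagonal system
  1·m_0 + 4·m_1 + 1·m_2 = 6(Δ_1 - Δ_0) = 168
  1·m_1 + 6·m_2 + 2·m_3 = 6(Δ_2 - Δ_1) = -117
Natural end conditions: m_0 = m_3 = 0.
Solving: m_0 = 0, m_1 = 1125/23, m_2 = -636/23, m_3 = 0.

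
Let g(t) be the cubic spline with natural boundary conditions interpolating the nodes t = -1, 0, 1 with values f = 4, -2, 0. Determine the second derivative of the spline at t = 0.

Write M_i for g''(x_i). With h_i = 1, 1 and divided differences Δ_i = -6, 2, the continuity of g' gives the tridiagonal system
  1·M_0 + 4·M_1 + 1·M_2 = 6(Δ_1 - Δ_0) = 48
Natural end conditions: M_0 = M_2 = 0.
Hence M_0 = 0, M_1 = 12, M_2 = 0.

12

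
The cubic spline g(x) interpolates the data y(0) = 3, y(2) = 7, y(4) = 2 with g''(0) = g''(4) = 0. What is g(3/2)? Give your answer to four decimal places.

6.7383

Let m_i = g''(x_i). Step sizes h_i = 2, 2; slopes of the chords Δ_i = (y_(i+1) - y_i)/h_i = 2, -5/2.
  2·m_0 + 8·m_1 + 2·m_2 = 6(Δ_1 - Δ_0) = -27
Natural end conditions: m_0 = m_2 = 0.
Solving the tridiagonal system: m_0 = 0, m_1 = -27/8, m_2 = 0.
On [0, 2], g(x) = 3 + 25/8·x + 0·x² - 9/32·x³.
With x = 3/2: g(3/2) = 1725/256.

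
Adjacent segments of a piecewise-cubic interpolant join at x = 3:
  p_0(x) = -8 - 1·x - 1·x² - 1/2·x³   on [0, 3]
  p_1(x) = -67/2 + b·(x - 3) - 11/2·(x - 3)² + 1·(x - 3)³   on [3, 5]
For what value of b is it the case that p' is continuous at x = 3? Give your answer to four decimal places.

-20.5000

p_0'(x) = -1 - 2·x - 3/2·x², so p_0'(3) = -41/2. On the right, p_1'(3) = b, so b = -41/2.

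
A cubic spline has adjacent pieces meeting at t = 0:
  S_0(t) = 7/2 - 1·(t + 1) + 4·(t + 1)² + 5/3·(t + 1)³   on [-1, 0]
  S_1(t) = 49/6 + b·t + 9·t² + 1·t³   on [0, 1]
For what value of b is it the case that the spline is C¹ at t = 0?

S_0'(t) = -1 + 8·(t + 1) + 5·(t + 1)², so S_0'(0) = 12. On the right, S_1'(0) = b, so b = 12.

12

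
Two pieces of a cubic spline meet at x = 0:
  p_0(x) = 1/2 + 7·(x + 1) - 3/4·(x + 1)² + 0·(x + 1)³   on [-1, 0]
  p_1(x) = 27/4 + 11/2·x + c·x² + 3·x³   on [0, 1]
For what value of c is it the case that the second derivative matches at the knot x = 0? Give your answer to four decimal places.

-0.7500

p_0''(x) = -3/2 + 0·(x + 1), so p_0''(0) = -3/2. On the right, p_1''(0) = 2c, so c = -3/4.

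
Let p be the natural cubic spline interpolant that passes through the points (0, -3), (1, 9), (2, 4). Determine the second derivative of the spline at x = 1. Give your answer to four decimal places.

-25.5000

With m_i denoting the second derivative at x_i, h_i = 1, 1, and Δ_i = (y_(i+1) − y_i)/h_i = 12, -5:
  1·m_0 + 4·m_1 + 1·m_2 = 6(Δ_1 - Δ_0) = -102
Natural end conditions: m_0 = m_2 = 0.
Solving the tridiagonal system: m_0 = 0, m_1 = -51/2, m_2 = 0.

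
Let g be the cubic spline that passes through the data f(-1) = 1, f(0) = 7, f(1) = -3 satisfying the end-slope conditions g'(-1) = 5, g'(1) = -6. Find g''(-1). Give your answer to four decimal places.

Let σ_i = g''(x_i). Step sizes h_i = 1, 1; slopes of the chords Δ_i = (y_(i+1) - y_i)/h_i = 6, -10.
  1·σ_0 + 4·σ_1 + 1·σ_2 = 6(Δ_1 - Δ_0) = -96
Clamped end conditions give two more equations: 2h_0·σ_0 + h_0·σ_1 = 6(Δ_0 - g'(-1)) = 6 and h_1·σ_1 + 2h_1·σ_2 = 6(g'(1) - Δ_1) = 24.
Hence σ_0 = 43/2, σ_1 = -37, σ_2 = 61/2.

21.5000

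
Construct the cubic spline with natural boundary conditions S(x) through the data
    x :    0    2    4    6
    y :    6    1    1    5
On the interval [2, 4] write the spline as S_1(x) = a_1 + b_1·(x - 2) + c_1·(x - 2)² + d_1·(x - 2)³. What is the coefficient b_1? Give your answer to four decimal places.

-1.4333

Put M_i = S'' at the i-th knot. Here h = (2, 2, 2) and Δ = (-5/2, 0, 2), so the interior equations h_(i-1)·M_(i-1) + 2(h_(i-1)+h_i)·M_i + h_i·M_(i+1) = 6(Δ_i − Δ_(i-1)) read
  2·M_0 + 8·M_1 + 2·M_2 = 6(Δ_1 - Δ_0) = 15
  2·M_1 + 8·M_2 + 2·M_3 = 6(Δ_2 - Δ_1) = 12
Natural end conditions: M_0 = M_3 = 0.
Forward elimination and back-substitution give M_0 = 0, M_1 = 8/5, M_2 = 11/10, M_3 = 0.
On [2, 4], with S_1(x) = a_1 + b_1·(x - 2) + c_1·(x - 2)² + d_1·(x - 2)³: c_1 = M_1/2 = 4/5, d_1 = (M_2 - M_1)/(6h_1) = -1/24, b_1 = Δ_1 - h_1(2M_1 + M_2)/6 = -43/30.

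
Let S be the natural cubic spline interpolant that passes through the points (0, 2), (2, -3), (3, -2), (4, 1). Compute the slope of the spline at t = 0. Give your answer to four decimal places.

-3.5435

Write M_i for S''(x_i). With h_i = 2, 1, 1 and divided differences Δ_i = -5/2, 1, 3, the continuity of S' gives the tridiagonal system
  2·M_0 + 6·M_1 + 1·M_2 = 6(Δ_1 - Δ_0) = 21
  1·M_1 + 4·M_2 + 1·M_3 = 6(Δ_2 - Δ_1) = 12
Natural end conditions: M_0 = M_3 = 0.
Forward elimination and back-substitution give M_0 = 0, M_1 = 72/23, M_2 = 51/23, M_3 = 0.
On [0, 2], S'(t) = b_0 + 2c_0·t + 3d_0·t² with b_0 = Δ_0 - h_0(2M_0 + M_1)/6 = -163/46, c_0 = M_0/2 = 0, d_0 = (M_1 - M_0)/(6h_0) = 6/23. So S'(0) = -163/46.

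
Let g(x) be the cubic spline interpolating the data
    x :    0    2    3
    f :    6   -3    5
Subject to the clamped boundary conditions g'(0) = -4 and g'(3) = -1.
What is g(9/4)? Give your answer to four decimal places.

-0.7539

Write m_i for g''(x_i). With h_i = 2, 1 and divided differences Δ_i = -9/2, 8, the continuity of g' gives the tridiagonal system
  2·m_0 + 6·m_1 + 1·m_2 = 6(Δ_1 - Δ_0) = 75
Clamped end conditions give two more equations: 2h_0·m_0 + h_0·m_1 = 6(Δ_0 - g'(0)) = -3 and h_1·m_1 + 2h_1·m_2 = 6(g'(3) - Δ_1) = -54.
Hence m_0 = -49/4, m_1 = 23, m_2 = -77/2.
On [2, 3], g(x) = -3 + 27/4·(x - 2) + 23/2·(x - 2)² - 41/4·(x - 2)³.
With (x - 2) = 1/4: g(9/4) = -193/256.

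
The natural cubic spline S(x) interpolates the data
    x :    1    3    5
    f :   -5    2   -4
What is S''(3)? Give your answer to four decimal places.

With M_i denoting the second derivative at x_i, h_i = 2, 2, and Δ_i = (y_(i+1) − y_i)/h_i = 7/2, -3:
  2·M_0 + 8·M_1 + 2·M_2 = 6(Δ_1 - Δ_0) = -39
Natural end conditions: M_0 = M_2 = 0.
Solving: M_0 = 0, M_1 = -39/8, M_2 = 0.

-4.8750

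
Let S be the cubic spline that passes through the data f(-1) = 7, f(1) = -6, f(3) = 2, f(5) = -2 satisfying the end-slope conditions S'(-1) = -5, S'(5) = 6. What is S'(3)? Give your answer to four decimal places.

0.1667

Write m_i for S''(x_i). With h_i = 2, 2, 2 and divided differences Δ_i = -13/2, 4, -2, the continuity of S' gives the tridiagonal system
  2·m_0 + 8·m_1 + 2·m_2 = 6(Δ_1 - Δ_0) = 63
  2·m_1 + 8·m_2 + 2·m_3 = 6(Δ_2 - Δ_1) = -36
Clamped end conditions give two more equations: 2h_0·m_0 + h_0·m_1 = 6(Δ_0 - S'(-1)) = -9 and h_2·m_2 + 2h_2·m_3 = 6(S'(5) - Δ_2) = 48.
Forward elimination and back-substitution give m_0 = -53/6, m_1 = 79/6, m_2 = -37/3, m_3 = 109/6.
On [3, 5], S'(x) = b_2 + 2c_2·(x - 3) + 3d_2·(x - 3)² with b_2 = Δ_2 - h_2(2m_2 + m_3)/6 = 1/6, c_2 = m_2/2 = -37/6, d_2 = (m_3 - m_2)/(6h_2) = 61/24. So S'(3) = 1/6.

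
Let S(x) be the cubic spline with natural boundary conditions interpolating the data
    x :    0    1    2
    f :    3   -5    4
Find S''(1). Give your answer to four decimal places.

25.5000

With M_i denoting the second derivative at x_i, h_i = 1, 1, and Δ_i = (y_(i+1) − y_i)/h_i = -8, 9:
  1·M_0 + 4·M_1 + 1·M_2 = 6(Δ_1 - Δ_0) = 102
Natural end conditions: M_0 = M_2 = 0.
Hence M_0 = 0, M_1 = 51/2, M_2 = 0.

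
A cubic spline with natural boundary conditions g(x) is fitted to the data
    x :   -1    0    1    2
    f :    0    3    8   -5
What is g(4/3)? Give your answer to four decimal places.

Let M_i = g''(x_i). Step sizes h_i = 1, 1, 1; slopes of the chords Δ_i = (y_(i+1) - y_i)/h_i = 3, 5, -13.
  1·M_0 + 4·M_1 + 1·M_2 = 6(Δ_1 - Δ_0) = 12
  1·M_1 + 4·M_2 + 1·M_3 = 6(Δ_2 - Δ_1) = -108
Natural end conditions: M_0 = M_3 = 0.
Hence M_0 = 0, M_1 = 52/5, M_2 = -148/5, M_3 = 0.
On [1, 2], g(x) = 8 - 47/15·(x - 1) - 74/5·(x - 1)² + 74/15·(x - 1)³.
With (x - 1) = 1/3: g(4/3) = 445/81.

5.4938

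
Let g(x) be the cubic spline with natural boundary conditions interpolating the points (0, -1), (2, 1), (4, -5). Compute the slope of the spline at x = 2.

-1

With M_i denoting the second derivative at x_i, h_i = 2, 2, and Δ_i = (y_(i+1) − y_i)/h_i = 1, -3:
  2·M_0 + 8·M_1 + 2·M_2 = 6(Δ_1 - Δ_0) = -24
Natural end conditions: M_0 = M_2 = 0.
Forward elimination and back-substitution give M_0 = 0, M_1 = -3, M_2 = 0.
On [2, 4], g'(x) = b_1 + 2c_1·(x - 2) + 3d_1·(x - 2)² with b_1 = Δ_1 - h_1(2M_1 + M_2)/6 = -1, c_1 = M_1/2 = -3/2, d_1 = (M_2 - M_1)/(6h_1) = 1/4. So g'(2) = -1.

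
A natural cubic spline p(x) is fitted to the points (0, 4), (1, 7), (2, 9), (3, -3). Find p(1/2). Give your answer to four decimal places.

5.2500

With M_i denoting the second derivative at x_i, h_i = 1, 1, 1, and Δ_i = (y_(i+1) − y_i)/h_i = 3, 2, -12:
  1·M_0 + 4·M_1 + 1·M_2 = 6(Δ_1 - Δ_0) = -6
  1·M_1 + 4·M_2 + 1·M_3 = 6(Δ_2 - Δ_1) = -84
Natural end conditions: M_0 = M_3 = 0.
Solving the tridiagonal system: M_0 = 0, M_1 = 4, M_2 = -22, M_3 = 0.
On [0, 1], p(x) = 4 + 7/3·x + 0·x² + 2/3·x³.
With x = 1/2: p(1/2) = 21/4.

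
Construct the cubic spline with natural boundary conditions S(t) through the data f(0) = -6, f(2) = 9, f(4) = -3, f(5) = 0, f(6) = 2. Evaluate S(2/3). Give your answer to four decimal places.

Let M_i = S''(x_i). Step sizes h_i = 2, 2, 1, 1; slopes of the chords Δ_i = (y_(i+1) - y_i)/h_i = 15/2, -6, 3, 2.
  2·M_0 + 8·M_1 + 2·M_2 = 6(Δ_1 - Δ_0) = -81
  2·M_1 + 6·M_2 + 1·M_3 = 6(Δ_2 - Δ_1) = 54
  1·M_2 + 4·M_3 + 1·M_4 = 6(Δ_3 - Δ_2) = -6
Natural end conditions: M_0 = M_4 = 0.
Hence M_0 = 0, M_1 = -769/56, M_2 = 101/7, M_3 = -143/28, M_4 = 0.
On [0, 2], S(t) = -6 + 2029/168·t + 0·t² - 769/672·t³.
With t = 2/3: S(2/3) = 971/567.

1.7125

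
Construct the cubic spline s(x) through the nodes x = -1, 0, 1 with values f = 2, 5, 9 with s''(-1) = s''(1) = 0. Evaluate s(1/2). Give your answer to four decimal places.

Put M_i = s'' at the i-th knot. Here h = (1, 1) and Δ = (3, 4), so the interior equations h_(i-1)·M_(i-1) + 2(h_(i-1)+h_i)·M_i + h_i·M_(i+1) = 6(Δ_i − Δ_(i-1)) read
  1·M_0 + 4·M_1 + 1·M_2 = 6(Δ_1 - Δ_0) = 6
Natural end conditions: M_0 = M_2 = 0.
Solving: M_0 = 0, M_1 = 3/2, M_2 = 0.
On [0, 1], s(x) = 5 + 7/2·x + 3/4·x² - 1/4·x³.
With x = 1/2: s(1/2) = 221/32.

6.9063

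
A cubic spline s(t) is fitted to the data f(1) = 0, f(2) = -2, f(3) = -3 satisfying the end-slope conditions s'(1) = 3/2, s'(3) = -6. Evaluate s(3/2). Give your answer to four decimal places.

Write M_i for s''(x_i). With h_i = 1, 1 and divided differences Δ_i = -2, -1, the continuity of s' gives the tridiagonal system
  1·M_0 + 4·M_1 + 1·M_2 = 6(Δ_1 - Δ_0) = 6
Clamped end conditions give two more equations: 2h_0·M_0 + h_0·M_1 = 6(Δ_0 - s'(1)) = -21 and h_1·M_1 + 2h_1·M_2 = 6(s'(3) - Δ_1) = -30.
Hence M_0 = -63/4, M_1 = 21/2, M_2 = -81/4.
On [1, 2], s(t) = 0 + 3/2·(t - 1) - 63/8·(t - 1)² + 35/8·(t - 1)³.
With (t - 1) = 1/2: s(3/2) = -43/64.

-0.6719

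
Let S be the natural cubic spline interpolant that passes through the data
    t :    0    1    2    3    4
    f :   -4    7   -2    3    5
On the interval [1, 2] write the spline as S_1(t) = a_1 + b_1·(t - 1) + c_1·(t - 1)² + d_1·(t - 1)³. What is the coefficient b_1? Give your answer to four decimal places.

Write M_i for S''(x_i). With h_i = 1, 1, 1, 1 and divided differences Δ_i = 11, -9, 5, 2, the continuity of S' gives the tridiagonal system
  1·M_0 + 4·M_1 + 1·M_2 = 6(Δ_1 - Δ_0) = -120
  1·M_1 + 4·M_2 + 1·M_3 = 6(Δ_2 - Δ_1) = 84
  1·M_2 + 4·M_3 + 1·M_4 = 6(Δ_3 - Δ_2) = -18
Natural end conditions: M_0 = M_4 = 0.
Solving: M_0 = 0, M_1 = -1077/28, M_2 = 237/7, M_3 = -363/28, M_4 = 0.
On [1, 2], with S_1(t) = a_1 + b_1·(t - 1) + c_1·(t - 1)² + d_1·(t - 1)³: c_1 = M_1/2 = -1077/56, d_1 = (M_2 - M_1)/(6h_1) = 675/56, b_1 = Δ_1 - h_1(2M_1 + M_2)/6 = -51/28.

-1.8214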